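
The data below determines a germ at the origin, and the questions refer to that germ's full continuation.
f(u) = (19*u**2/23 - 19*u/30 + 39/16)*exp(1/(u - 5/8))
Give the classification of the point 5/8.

The exponent 1/(u - (5/8)) has a pole at 5/8, so exp(1/(u - (5/8))) takes every nonzero value near it: an essential singularity (not a pole of any order).

The point is an essential singularity.


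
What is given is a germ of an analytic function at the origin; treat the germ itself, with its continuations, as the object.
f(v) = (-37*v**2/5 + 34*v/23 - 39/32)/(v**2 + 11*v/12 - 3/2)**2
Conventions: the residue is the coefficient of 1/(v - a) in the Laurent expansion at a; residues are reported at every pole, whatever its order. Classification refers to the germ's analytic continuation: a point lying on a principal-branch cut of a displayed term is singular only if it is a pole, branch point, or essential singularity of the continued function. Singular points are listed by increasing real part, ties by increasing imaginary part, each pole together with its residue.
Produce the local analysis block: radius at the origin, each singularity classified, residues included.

Denominator factor (v**2 + 11*v/12 - 3/2)^2: discriminant 985/144, real irrational roots -11/24 + (1/24)*sqrt(985) and -11/24 - (1/24)*sqrt(985); poles of order 2, moduli -11/24 + (1/24)*sqrt(985) and 11/24 + (1/24)*sqrt(985).
The radius of convergence is the smallest modulus among the singular points: -11/24 + (1/24)*sqrt(985).
The factor v**2 + 11*v/12 - 3/2 splits as (v - a)(v - a') with a = -11/24 - (1/24)*sqrt(985), a' = -11/24 + (1/24)*sqrt(985). At the order-2 pole a set g(v) = (v - a)^2*f(v) = [-37*v**2/5 + 34*v/23 - 39/32] / (v - a')^2.
Order-2 pole: residue = g'(a); g'(-11/24 - (1/24)*sqrt(985)) = (3657924/111575875)*sqrt(985), so the residue is (3657924/111575875)*sqrt(985).
The factor v**2 + 11*v/12 - 3/2 splits as (v - a)(v - a') with a = -11/24 + (1/24)*sqrt(985), a' = -11/24 - (1/24)*sqrt(985). At the order-2 pole a set g(v) = (v - a)^2*f(v) = [-37*v**2/5 + 34*v/23 - 39/32] / (v - a')^2.
Order-2 pole: residue = g'(a); g'(-11/24 + (1/24)*sqrt(985)) = -(3657924/111575875)*sqrt(985), so the residue is -(3657924/111575875)*sqrt(985).
List the singular points by increasing real part (a conjugate pair: the negative imaginary part first).

Radius of convergence at 0: -11/24 + (1/24)*sqrt(985).
At -11/24 - (1/24)*sqrt(985): a pole of order 2; residue (3657924/111575875)*sqrt(985).
At -11/24 + (1/24)*sqrt(985): a pole of order 2; residue -(3657924/111575875)*sqrt(985).


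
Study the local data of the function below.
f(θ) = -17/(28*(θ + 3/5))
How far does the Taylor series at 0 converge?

Denominator factor (θ + 3/5): pole of order 1 at -3/5, modulus 3/5.
The radius of convergence is the smallest modulus among the singular points: 3/5.

The radius of convergence is 3/5.


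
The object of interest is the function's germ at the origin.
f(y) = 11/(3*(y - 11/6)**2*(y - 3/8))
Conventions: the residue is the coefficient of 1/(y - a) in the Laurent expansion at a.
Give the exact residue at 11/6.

The residue is -2112/1225.

At the order-2 pole 11/6 set g(y) = (y - (11/6))^2*f(y) = 11/(3*(y - 3/8)).
Order-2 pole: residue = g'(a); g'(11/6) = -2112/1225, so the residue is -2112/1225.


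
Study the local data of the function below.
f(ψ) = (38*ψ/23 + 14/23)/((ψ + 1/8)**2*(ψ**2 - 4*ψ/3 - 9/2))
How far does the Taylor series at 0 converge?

Denominator factor (ψ**2 - 4*ψ/3 - 9/2): discriminant 178/9, real irrational roots 2/3 + (1/6)*sqrt(178) and 2/3 - (1/6)*sqrt(178); poles of order 1, moduli 2/3 + (1/6)*sqrt(178) and -2/3 + (1/6)*sqrt(178).
Denominator factor (ψ + 1/8)^2: pole of order 2 at -1/8, modulus 1/8.
The radius of convergence is the smallest modulus among the singular points: 1/8.

The radius of convergence is 1/8.


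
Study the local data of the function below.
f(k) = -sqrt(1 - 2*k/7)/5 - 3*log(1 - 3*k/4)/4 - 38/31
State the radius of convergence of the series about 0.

The radius of convergence is 4/3.

Branch term (-3/4)*log(1 - k/(4/3)): its argument vanishes at k = 4/3, a logarithmic branch point, modulus 4/3.
Branch term (-1/5)*sqrt(1 - k/(7/2)): its argument vanishes at k = 7/2, a square-root branch point, modulus 7/2.
The radius of convergence is the smallest modulus among the singular points: 4/3.


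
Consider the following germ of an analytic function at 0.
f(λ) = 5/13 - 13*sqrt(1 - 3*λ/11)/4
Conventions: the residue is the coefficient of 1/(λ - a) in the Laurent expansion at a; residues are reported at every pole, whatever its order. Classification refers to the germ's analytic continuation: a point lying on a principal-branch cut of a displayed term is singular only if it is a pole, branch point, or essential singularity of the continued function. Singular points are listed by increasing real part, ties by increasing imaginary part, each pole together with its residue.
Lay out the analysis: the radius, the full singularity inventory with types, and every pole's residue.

Branch term (-13/4)*sqrt(1 - λ/(11/3)): its argument vanishes at λ = 11/3, a square-root branch point, modulus 11/3.
The radius of convergence is the smallest modulus among the singular points: 11/3.

Radius of convergence at 0: 11/3.
At 11/3: an algebraic (square-root) branch point.


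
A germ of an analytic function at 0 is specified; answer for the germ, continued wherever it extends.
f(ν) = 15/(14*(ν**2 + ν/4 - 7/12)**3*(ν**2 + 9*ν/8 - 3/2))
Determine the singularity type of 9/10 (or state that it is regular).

Denominator factors: ν**2 + ν/4 - 7/12 = 271/600 at ν = 9/10; ν**2 + 9*ν/8 - 3/2 = 129/400 at ν = 9/10 — none vanishes.
So the germ continues analytically to 9/10.

The point is a regular point.


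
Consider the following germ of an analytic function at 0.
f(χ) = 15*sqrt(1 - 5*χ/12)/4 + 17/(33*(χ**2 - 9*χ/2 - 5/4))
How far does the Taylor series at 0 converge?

The radius of convergence is -9/4 + (1/4)*sqrt(101).

Denominator factor (χ**2 - 9*χ/2 - 5/4): discriminant 101/4, real irrational roots 9/4 + (1/4)*sqrt(101) and 9/4 - (1/4)*sqrt(101); poles of order 1, moduli 9/4 + (1/4)*sqrt(101) and -9/4 + (1/4)*sqrt(101).
Branch term (15/4)*sqrt(1 - χ/(12/5)): its argument vanishes at χ = 12/5, a square-root branch point, modulus 12/5.
The radius of convergence is the smallest modulus among the singular points: -9/4 + (1/4)*sqrt(101).


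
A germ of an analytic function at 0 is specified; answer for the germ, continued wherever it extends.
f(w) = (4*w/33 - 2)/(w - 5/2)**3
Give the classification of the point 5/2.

The denominator factor w - 5/2 vanishes at 5/2 and appears to the power 3; the numerator there equals -56/33, nonzero, and no other factor vanishes.
Hence a pole whose order is the multiplicity, 3.

The point is a pole of order 3.


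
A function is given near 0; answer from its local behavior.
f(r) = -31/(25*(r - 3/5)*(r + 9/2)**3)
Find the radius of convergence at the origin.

The radius of convergence is 3/5.

Denominator factor (r - 3/5): pole of order 1 at 3/5, modulus 3/5.
Denominator factor (r + 9/2)^3: pole of order 3 at -9/2, modulus 9/2.
The radius of convergence is the smallest modulus among the singular points: 3/5.


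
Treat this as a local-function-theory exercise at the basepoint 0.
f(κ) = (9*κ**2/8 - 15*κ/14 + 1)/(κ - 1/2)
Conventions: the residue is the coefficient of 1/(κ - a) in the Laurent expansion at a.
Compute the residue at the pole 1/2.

At the order-1 pole 1/2 set g(κ) = (κ - (1/2))*f(κ) = 9*κ**2/8 - 15*κ/14 + 1.
Simple pole: residue = g(a) at a = 1/2, which is 167/224.

The residue is 167/224.


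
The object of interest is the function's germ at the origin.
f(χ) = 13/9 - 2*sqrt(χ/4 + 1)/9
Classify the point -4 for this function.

The term (-2/9)*sqrt(1 - χ/(-4)) has argument 1 - -4/(-4) = 0 at -4: a square-root (algebraic, two-sheeted) branch point; the remaining terms are analytic or single-valued there.

The point is an algebraic (square-root) branch point.


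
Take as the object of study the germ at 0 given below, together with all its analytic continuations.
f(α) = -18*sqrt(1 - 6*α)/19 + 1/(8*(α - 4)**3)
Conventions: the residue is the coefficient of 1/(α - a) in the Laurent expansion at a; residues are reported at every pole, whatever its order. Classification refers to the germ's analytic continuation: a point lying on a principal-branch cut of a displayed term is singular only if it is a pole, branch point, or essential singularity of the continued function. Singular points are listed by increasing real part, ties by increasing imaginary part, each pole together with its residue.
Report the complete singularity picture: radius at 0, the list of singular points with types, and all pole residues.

Denominator factor (α - 4)^3: pole of order 3 at 4, modulus 4.
Branch term (-18/19)*sqrt(1 - α/(1/6)): its argument vanishes at α = 1/6, a square-root branch point, modulus 1/6.
The radius of convergence is the smallest modulus among the singular points: 1/6.
The branch term is analytic at 4 and contributes nothing to the residue; only the rational part matters.
At the order-3 pole 4 set g(α) = (α - (4))^3*(rational part) = 1/8.
Order-3 pole: residue = g''(a)/2; g''(4) = 0, so the residue is 0.
List the singular points by increasing real part (a conjugate pair: the negative imaginary part first).

Radius of convergence at 0: 1/6.
At 1/6: an algebraic (square-root) branch point.
At 4: a pole of order 3; residue 0.


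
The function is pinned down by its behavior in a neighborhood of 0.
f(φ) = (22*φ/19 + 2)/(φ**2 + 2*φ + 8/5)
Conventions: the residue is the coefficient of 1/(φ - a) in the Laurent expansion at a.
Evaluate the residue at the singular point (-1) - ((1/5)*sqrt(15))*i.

The factor φ**2 + 2*φ + 8/5 splits as (φ - a)(φ - a') with a = (-1) - ((1/5)*sqrt(15))*i, a' = (-1) + ((1/5)*sqrt(15))*i. At the order-1 pole a set g(φ) = (φ - a)*f(φ) = [22*φ/19 + 2] / (φ - a').
Simple pole: residue = g(a) at a = (-1) - ((1/5)*sqrt(15))*i, which is (11/19) + ((8/57)*sqrt(15))*i.

The residue is (11/19) + ((8/57)*sqrt(15))*i.


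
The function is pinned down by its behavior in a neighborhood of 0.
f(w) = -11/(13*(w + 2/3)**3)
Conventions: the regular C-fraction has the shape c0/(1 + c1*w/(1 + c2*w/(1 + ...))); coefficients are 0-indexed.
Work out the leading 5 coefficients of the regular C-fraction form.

The regular C-fraction coefficients are [-297/104, 9/2, -3/2, 1, -1/4].

Taylor coefficients (expand at 0): a_0 = -297/104, a_1 = 2673/208, a_2 = -8019/208, a_3 = 40095/416, a_4 = -360855/1664.
c0 = a_0 = -297/104. Peel one level at a time: if S = 1 + c*w/S' with S'(0) = 1, then c is the w-coefficient of S and S' = c*w/(S - 1).
S_1 = c0/f = 1 + (9/2)*w + (27/4)*w^2 + ...; c1 = 9/2.
S_2 = c1*w/(S_1 - 1) = 1 + (-3/2)*w + (3/2)*w^2 + ...; c2 = -3/2.
S_3 = c2*w/(S_2 - 1) = 1 + (1)*w + (1/4)*w^2 + ...; c3 = 1.
S_4 = c3*w/(S_3 - 1) = 1 + (-1/4)*w + ...; c4 = -1/4.


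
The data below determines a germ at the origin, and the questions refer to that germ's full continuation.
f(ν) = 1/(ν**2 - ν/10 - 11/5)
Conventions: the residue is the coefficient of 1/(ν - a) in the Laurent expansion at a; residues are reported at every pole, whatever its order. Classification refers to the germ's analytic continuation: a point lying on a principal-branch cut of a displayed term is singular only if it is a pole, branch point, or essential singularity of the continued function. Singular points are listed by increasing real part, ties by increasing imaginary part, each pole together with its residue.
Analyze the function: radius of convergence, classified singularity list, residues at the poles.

Radius of convergence at 0: -1/20 + (1/20)*sqrt(881).
At 1/20 - (1/20)*sqrt(881): a pole of order 1; residue -(10/881)*sqrt(881).
At 1/20 + (1/20)*sqrt(881): a pole of order 1; residue (10/881)*sqrt(881).

Denominator factor (ν**2 - ν/10 - 11/5): discriminant 881/100, real irrational roots 1/20 + (1/20)*sqrt(881) and 1/20 - (1/20)*sqrt(881); poles of order 1, moduli 1/20 + (1/20)*sqrt(881) and -1/20 + (1/20)*sqrt(881).
The radius of convergence is the smallest modulus among the singular points: -1/20 + (1/20)*sqrt(881).
The factor ν**2 - ν/10 - 11/5 splits as (ν - a)(ν - a') with a = 1/20 - (1/20)*sqrt(881), a' = 1/20 + (1/20)*sqrt(881). At the order-1 pole a set g(ν) = (ν - a)*f(ν) = [1] / (ν - a').
Simple pole: residue = g(a) at a = 1/20 - (1/20)*sqrt(881), which is -(10/881)*sqrt(881).
The factor ν**2 - ν/10 - 11/5 splits as (ν - a)(ν - a') with a = 1/20 + (1/20)*sqrt(881), a' = 1/20 - (1/20)*sqrt(881). At the order-1 pole a set g(ν) = (ν - a)*f(ν) = [1] / (ν - a').
Simple pole: residue = g(a) at a = 1/20 + (1/20)*sqrt(881), which is (10/881)*sqrt(881).
List the singular points by increasing real part (a conjugate pair: the negative imaginary part first).


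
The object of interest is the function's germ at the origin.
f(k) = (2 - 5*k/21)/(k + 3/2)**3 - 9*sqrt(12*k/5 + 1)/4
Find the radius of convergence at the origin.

Denominator factor (k + 3/2)^3: pole of order 3 at -3/2, modulus 3/2.
Branch term (-9/4)*sqrt(1 - k/(-5/12)): its argument vanishes at k = -5/12, a square-root branch point, modulus 5/12.
The radius of convergence is the smallest modulus among the singular points: 5/12.

The radius of convergence is 5/12.


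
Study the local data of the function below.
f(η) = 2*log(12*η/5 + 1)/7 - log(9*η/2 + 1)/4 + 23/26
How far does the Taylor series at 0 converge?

Branch term (-1/4)*log(1 - η/(-2/9)): its argument vanishes at η = -2/9, a logarithmic branch point, modulus 2/9.
Branch term (2/7)*log(1 - η/(-5/12)): its argument vanishes at η = -5/12, a logarithmic branch point, modulus 5/12.
The radius of convergence is the smallest modulus among the singular points: 2/9.

The radius of convergence is 2/9.


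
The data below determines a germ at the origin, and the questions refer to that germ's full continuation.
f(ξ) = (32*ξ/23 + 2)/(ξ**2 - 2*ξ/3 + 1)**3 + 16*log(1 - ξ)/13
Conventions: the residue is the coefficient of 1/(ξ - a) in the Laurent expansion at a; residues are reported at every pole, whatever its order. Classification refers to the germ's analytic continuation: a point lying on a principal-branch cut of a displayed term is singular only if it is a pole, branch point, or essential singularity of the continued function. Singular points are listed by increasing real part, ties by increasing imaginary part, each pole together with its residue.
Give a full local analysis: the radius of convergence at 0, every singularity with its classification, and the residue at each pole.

Radius of convergence at 0: 1.
At (1/3) - ((2/3)*sqrt(2))*i: a pole of order 3; residue ((20655/47104)*sqrt(2))*i.
At (1/3) + ((2/3)*sqrt(2))*i: a pole of order 3; residue -((20655/47104)*sqrt(2))*i.
At 1: a logarithmic branch point.

Denominator factor (ξ**2 - 2*ξ/3 + 1)^3: discriminant -32/9, complex-conjugate roots (1/3) + ((2/3)*sqrt(2))*i and (1/3) - ((2/3)*sqrt(2))*i; poles of order 3, moduli 1 and 1.
Branch term (16/13)*log(1 - ξ/(1)): its argument vanishes at ξ = 1, a logarithmic branch point, modulus 1.
The radius of convergence is the smallest modulus among the singular points: 1.
The branch term is analytic at (1/3) - ((2/3)*sqrt(2))*i and contributes nothing to the residue; only the rational part matters.
The factor ξ**2 - 2*ξ/3 + 1 splits as (ξ - a)(ξ - a') with a = (1/3) - ((2/3)*sqrt(2))*i, a' = (1/3) + ((2/3)*sqrt(2))*i. At the order-3 pole a set g(ξ) = (ξ - a)^3*(rational part) = [32*ξ/23 + 2] / (ξ - a')^3.
Order-3 pole: residue = g''(a)/2; g''((1/3) - ((2/3)*sqrt(2))*i) = ((20655/23552)*sqrt(2))*i, so the residue is ((20655/47104)*sqrt(2))*i.
The branch term is analytic at (1/3) + ((2/3)*sqrt(2))*i and contributes nothing to the residue; only the rational part matters.
The factor ξ**2 - 2*ξ/3 + 1 splits as (ξ - a)(ξ - a') with a = (1/3) + ((2/3)*sqrt(2))*i, a' = (1/3) - ((2/3)*sqrt(2))*i. At the order-3 pole a set g(ξ) = (ξ - a)^3*(rational part) = [32*ξ/23 + 2] / (ξ - a')^3.
Order-3 pole: residue = g''(a)/2; g''((1/3) + ((2/3)*sqrt(2))*i) = -((20655/23552)*sqrt(2))*i, so the residue is -((20655/47104)*sqrt(2))*i.
List the singular points by increasing real part (a conjugate pair: the negative imaginary part first).


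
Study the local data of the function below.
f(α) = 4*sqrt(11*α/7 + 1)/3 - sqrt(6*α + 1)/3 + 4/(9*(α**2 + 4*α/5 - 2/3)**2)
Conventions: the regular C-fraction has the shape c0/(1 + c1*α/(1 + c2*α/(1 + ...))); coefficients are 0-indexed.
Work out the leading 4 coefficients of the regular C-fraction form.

The regular C-fraction coefficients are [2, -257/210, -17051/7710, 6089256933/2147232430].

Taylor coefficients (expand at 0): a_0 = 2, a_1 = 257/105, a_2 = 30901/3675, a_3 = 6963949/514500.
c0 = a_0 = 2. Peel one level at a time: if S = 1 + c*α/S' with S'(0) = 1, then c is the α-coefficient of S and S' = c*α/(S - 1).
S_1 = c0/f = 1 + (-257/210)*α + (-17051/6300)*α^2 + ...; c1 = -257/210.
S_2 = c1*α/(S_1 - 1) = 1 + (-17051/7710)*α + (2029752311/323640100)*α^2 + ...; c2 = -17051/7710.
S_3 = c2*α/(S_2 - 1) = 1 + (6089256933/2147232430)*α + ...; c3 = 6089256933/2147232430.


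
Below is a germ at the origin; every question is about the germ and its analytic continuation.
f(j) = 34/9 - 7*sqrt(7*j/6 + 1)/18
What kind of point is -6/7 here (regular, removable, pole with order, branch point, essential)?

The term (-7/18)*sqrt(1 - j/(-6/7)) has argument 1 - -6/7/(-6/7) = 0 at -6/7: a square-root (algebraic, two-sheeted) branch point; the remaining terms are analytic or single-valued there.

The point is an algebraic (square-root) branch point.


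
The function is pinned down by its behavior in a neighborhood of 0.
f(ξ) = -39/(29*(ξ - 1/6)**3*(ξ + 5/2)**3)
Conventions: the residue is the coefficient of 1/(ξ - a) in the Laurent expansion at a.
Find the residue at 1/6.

The residue is -28431/475136.

At the order-3 pole 1/6 set g(ξ) = (ξ - (1/6))^3*f(ξ) = -39/(29*(ξ + 5/2)**3).
Order-3 pole: residue = g''(a)/2; g''(1/6) = -28431/237568, so the residue is -28431/475136.


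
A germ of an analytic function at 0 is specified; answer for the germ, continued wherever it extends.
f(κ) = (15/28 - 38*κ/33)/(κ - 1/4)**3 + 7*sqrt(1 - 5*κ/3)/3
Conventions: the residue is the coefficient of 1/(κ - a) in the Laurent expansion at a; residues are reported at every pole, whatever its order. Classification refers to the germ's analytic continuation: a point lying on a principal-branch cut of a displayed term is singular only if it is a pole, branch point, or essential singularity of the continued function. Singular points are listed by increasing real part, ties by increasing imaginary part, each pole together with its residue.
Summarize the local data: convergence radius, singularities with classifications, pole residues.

Radius of convergence at 0: 1/4.
At 1/4: a pole of order 3; residue 0.
At 3/5: an algebraic (square-root) branch point.

Denominator factor (κ - 1/4)^3: pole of order 3 at 1/4, modulus 1/4.
Branch term (7/3)*sqrt(1 - κ/(3/5)): its argument vanishes at κ = 3/5, a square-root branch point, modulus 3/5.
The radius of convergence is the smallest modulus among the singular points: 1/4.
The branch term is analytic at 1/4 and contributes nothing to the residue; only the rational part matters.
At the order-3 pole 1/4 set g(κ) = (κ - (1/4))^3*(rational part) = 15/28 - 38*κ/33.
Order-3 pole: residue = g''(a)/2; g''(1/4) = 0, so the residue is 0.
List the singular points by increasing real part (a conjugate pair: the negative imaginary part first).


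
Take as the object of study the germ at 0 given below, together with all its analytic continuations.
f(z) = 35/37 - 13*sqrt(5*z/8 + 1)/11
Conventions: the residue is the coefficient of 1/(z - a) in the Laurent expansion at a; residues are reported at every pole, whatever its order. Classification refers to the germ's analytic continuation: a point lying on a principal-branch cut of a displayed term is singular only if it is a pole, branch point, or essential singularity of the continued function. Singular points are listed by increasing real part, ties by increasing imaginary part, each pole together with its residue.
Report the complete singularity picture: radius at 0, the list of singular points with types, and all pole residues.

Branch term (-13/11)*sqrt(1 - z/(-8/5)): its argument vanishes at z = -8/5, a square-root branch point, modulus 8/5.
The radius of convergence is the smallest modulus among the singular points: 8/5.

Radius of convergence at 0: 8/5.
At -8/5: an algebraic (square-root) branch point.


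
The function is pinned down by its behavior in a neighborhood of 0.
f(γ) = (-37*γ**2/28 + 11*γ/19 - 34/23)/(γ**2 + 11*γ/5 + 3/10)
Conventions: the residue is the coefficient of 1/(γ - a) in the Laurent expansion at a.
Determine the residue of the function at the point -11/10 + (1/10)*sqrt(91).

The residue is 9273/5320 - (1503967/5567380)*sqrt(91).


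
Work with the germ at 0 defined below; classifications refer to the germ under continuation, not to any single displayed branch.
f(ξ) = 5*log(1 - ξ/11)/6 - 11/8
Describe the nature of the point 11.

The point is a logarithmic branch point.

The term (5/6)*log(1 - ξ/(11)) has argument 1 - 11/(11) = 0 at 11: a logarithmic (infinitely-sheeted) branch point; the remaining terms are analytic or single-valued there.


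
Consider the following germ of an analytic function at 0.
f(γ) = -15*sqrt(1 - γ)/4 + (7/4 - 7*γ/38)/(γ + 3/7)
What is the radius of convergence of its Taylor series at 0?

The radius of convergence is 3/7.

Denominator factor (γ + 3/7): pole of order 1 at -3/7, modulus 3/7.
Branch term (-15/4)*sqrt(1 - γ/(1)): its argument vanishes at γ = 1, a square-root branch point, modulus 1.
The radius of convergence is the smallest modulus among the singular points: 3/7.


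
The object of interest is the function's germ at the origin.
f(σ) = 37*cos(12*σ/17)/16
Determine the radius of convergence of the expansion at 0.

The factor cos(12*σ/17) is entire and contributes no finite singular point.
The polynomial part has no poles.
No finite singular points: the Taylor series at 0 converges everywhere.

The radius of convergence is infinite.


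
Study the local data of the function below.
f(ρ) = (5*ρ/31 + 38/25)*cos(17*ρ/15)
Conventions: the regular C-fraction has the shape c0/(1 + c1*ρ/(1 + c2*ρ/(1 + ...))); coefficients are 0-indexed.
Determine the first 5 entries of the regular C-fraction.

The regular C-fraction coefficients are [38/25, -125/1178, 204035963/33131250, -170221/28125, -106388125/1224215778].

Taylor coefficients (expand at 0): a_0 = 38/25, a_1 = 5/31, a_2 = -5491/5625, a_3 = -289/2790, a_4 = 1586899/15187500.
c0 = a_0 = 38/25. Peel one level at a time: if S = 1 + c*ρ/S' with S'(0) = 1, then c is the ρ-coefficient of S and S' = c*ρ/(S - 1).
S_1 = c0/f = 1 + (-125/1178)*ρ + (204035963/312228900)*ρ^2 + ...; c1 = -125/1178.
S_2 = c1*ρ/(S_1 - 1) = 1 + (204035963/33131250)*ρ + (58966393307/1582031250)*ρ^2 + ...; c2 = 204035963/33131250.
S_3 = c2*ρ/(S_2 - 1) = 1 + (-170221/28125)*ρ + (-28975188841/55089710010)*ρ^2 + ...; c3 = -170221/28125.
S_4 = c3*ρ/(S_3 - 1) = 1 + (-106388125/1224215778)*ρ + ...; c4 = -106388125/1224215778.


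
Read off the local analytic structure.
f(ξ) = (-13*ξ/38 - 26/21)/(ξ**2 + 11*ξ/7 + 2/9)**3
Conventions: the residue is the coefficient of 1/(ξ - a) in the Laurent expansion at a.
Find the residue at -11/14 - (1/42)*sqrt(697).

The factor ξ**2 + 11*ξ/7 + 2/9 splits as (ξ - a)(ξ - a') with a = -11/14 - (1/42)*sqrt(697), a' = -11/14 + (1/42)*sqrt(697). At the order-3 pole a set g(ξ) = (ξ - a)^3*f(ξ) = [-13*ξ/38 - 26/21] / (ξ - a')^3.
Order-3 pole: residue = g''(a)/2; g''(-11/14 - (1/42)*sqrt(697)) = (53093313/378445211)*sqrt(697), so the residue is (53093313/756890422)*sqrt(697).

The residue is (53093313/756890422)*sqrt(697).


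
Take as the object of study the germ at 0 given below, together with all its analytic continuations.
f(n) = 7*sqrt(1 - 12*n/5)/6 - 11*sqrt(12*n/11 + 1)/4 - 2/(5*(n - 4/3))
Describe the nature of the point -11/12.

The term (-11/4)*sqrt(1 - n/(-11/12)) has argument 1 - -11/12/(-11/12) = 0 at -11/12: a square-root (algebraic, two-sheeted) branch point; the remaining terms are analytic or single-valued there.

The point is an algebraic (square-root) branch point.


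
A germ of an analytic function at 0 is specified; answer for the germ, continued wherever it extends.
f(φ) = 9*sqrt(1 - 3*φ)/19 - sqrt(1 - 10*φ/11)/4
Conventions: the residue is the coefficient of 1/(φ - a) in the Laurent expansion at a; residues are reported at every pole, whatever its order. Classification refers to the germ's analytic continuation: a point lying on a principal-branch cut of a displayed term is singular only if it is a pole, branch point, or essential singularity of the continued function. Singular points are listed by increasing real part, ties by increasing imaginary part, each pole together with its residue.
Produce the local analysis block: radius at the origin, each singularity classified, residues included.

Radius of convergence at 0: 1/3.
At 1/3: an algebraic (square-root) branch point.
At 11/10: an algebraic (square-root) branch point.

Branch term (9/19)*sqrt(1 - φ/(1/3)): its argument vanishes at φ = 1/3, a square-root branch point, modulus 1/3.
Branch term (-1/4)*sqrt(1 - φ/(11/10)): its argument vanishes at φ = 11/10, a square-root branch point, modulus 11/10.
The radius of convergence is the smallest modulus among the singular points: 1/3.
List the singular points by increasing real part (a conjugate pair: the negative imaginary part first).


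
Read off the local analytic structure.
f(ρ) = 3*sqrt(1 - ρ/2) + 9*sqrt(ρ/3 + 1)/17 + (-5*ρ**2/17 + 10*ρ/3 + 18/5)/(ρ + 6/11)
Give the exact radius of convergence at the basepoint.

The radius of convergence is 6/11.

Denominator factor (ρ + 6/11): pole of order 1 at -6/11, modulus 6/11.
Branch term (9/17)*sqrt(1 - ρ/(-3)): its argument vanishes at ρ = -3, a square-root branch point, modulus 3.
Branch term (3)*sqrt(1 - ρ/(2)): its argument vanishes at ρ = 2, a square-root branch point, modulus 2.
The radius of convergence is the smallest modulus among the singular points: 6/11.


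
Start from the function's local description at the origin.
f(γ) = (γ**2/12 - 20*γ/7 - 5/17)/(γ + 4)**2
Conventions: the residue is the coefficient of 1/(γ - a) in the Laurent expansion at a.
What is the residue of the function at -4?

The residue is -74/21.

At the order-2 pole -4 set g(γ) = (γ - (-4))^2*f(γ) = γ**2/12 - 20*γ/7 - 5/17.
Order-2 pole: residue = g'(a); g'(-4) = -74/21, so the residue is -74/21.


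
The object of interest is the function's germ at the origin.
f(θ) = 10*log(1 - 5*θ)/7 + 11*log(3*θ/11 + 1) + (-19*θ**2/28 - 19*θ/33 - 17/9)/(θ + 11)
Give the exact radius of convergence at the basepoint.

The radius of convergence is 1/5.

Denominator factor (θ + 11): pole of order 1 at -11, modulus 11.
Branch term (10/7)*log(1 - θ/(1/5)): its argument vanishes at θ = 1/5, a logarithmic branch point, modulus 1/5.
Branch term (11)*log(1 - θ/(-11/3)): its argument vanishes at θ = -11/3, a logarithmic branch point, modulus 11/3.
The radius of convergence is the smallest modulus among the singular points: 1/5.


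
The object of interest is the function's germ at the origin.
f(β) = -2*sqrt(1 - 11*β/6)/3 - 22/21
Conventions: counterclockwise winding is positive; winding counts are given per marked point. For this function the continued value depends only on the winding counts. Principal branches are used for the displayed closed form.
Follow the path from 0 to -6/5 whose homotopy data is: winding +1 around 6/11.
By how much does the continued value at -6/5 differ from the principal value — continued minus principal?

Continued minus principal equals (16/15)*sqrt(5).

The rational part is single-valued and drops out of the difference; each branch term changes only by its own monodromy.
(-2/3)*sqrt(1 - β/(6/11)): winding +1 is odd, the square root flips sign, contributing -2*(-2/3)*sqrt(1 - (-6/5)/(6/11)) = -2*(-2/3)*sqrt(16/5) = (16/15)*sqrt(5).
Summing the contributions at β = -6/5 gives (16/15)*sqrt(5).


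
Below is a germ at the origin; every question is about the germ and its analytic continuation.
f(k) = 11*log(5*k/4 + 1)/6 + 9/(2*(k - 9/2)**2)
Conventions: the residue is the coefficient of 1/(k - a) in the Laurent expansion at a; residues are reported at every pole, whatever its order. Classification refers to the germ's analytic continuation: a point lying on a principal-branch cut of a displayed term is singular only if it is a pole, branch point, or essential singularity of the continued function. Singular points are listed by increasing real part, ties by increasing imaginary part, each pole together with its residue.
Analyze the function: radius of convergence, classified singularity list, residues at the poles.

Radius of convergence at 0: 4/5.
At -4/5: a logarithmic branch point.
At 9/2: a pole of order 2; residue 0.

Denominator factor (k - 9/2)^2: pole of order 2 at 9/2, modulus 9/2.
Branch term (11/6)*log(1 - k/(-4/5)): its argument vanishes at k = -4/5, a logarithmic branch point, modulus 4/5.
The radius of convergence is the smallest modulus among the singular points: 4/5.
The branch term is analytic at 9/2 and contributes nothing to the residue; only the rational part matters.
At the order-2 pole 9/2 set g(k) = (k - (9/2))^2*(rational part) = 9/2.
Order-2 pole: residue = g'(a); g'(9/2) = 0, so the residue is 0.
List the singular points by increasing real part (a conjugate pair: the negative imaginary part first).


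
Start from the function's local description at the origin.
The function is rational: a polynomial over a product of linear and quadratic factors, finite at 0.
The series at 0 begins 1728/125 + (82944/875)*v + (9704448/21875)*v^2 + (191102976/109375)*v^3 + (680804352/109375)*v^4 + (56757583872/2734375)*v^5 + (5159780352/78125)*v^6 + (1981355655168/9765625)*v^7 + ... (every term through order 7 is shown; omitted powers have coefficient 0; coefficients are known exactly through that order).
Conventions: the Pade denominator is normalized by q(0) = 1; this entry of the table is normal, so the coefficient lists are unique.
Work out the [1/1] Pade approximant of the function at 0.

The Pade approximant has numerator coefficients [1728/125, 658368/21875]; denominator coefficients [1, -117/25].

Taylor coefficients needed (read off): a_0 = 1728/125, a_1 = 82944/875, a_2 = 9704448/21875.
Write the denominator as Q(v) = 1 + q1*v. Requiring Q*f - P = O(v^3) with deg P <= 1 kills the coefficients of v^2..v^2 in Q*f:
  v^2: a_2 + q1*a_1 = 0, i.e. 9704448/21875 + (82944/875)*q1 = 0.
Solving this linear system: q1 = -117/25.
The numerator is Q*f truncated at degree 1: P0 = a_0 = 1728/125; P1 = a_1 + q1*a_0 = 658368/21875.


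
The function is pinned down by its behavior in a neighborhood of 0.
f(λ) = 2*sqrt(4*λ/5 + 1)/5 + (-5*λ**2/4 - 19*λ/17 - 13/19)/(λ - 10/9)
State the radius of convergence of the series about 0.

The radius of convergence is 10/9.

Denominator factor (λ - 10/9): pole of order 1 at 10/9, modulus 10/9.
Branch term (2/5)*sqrt(1 - λ/(-5/4)): its argument vanishes at λ = -5/4, a square-root branch point, modulus 5/4.
The radius of convergence is the smallest modulus among the singular points: 10/9.


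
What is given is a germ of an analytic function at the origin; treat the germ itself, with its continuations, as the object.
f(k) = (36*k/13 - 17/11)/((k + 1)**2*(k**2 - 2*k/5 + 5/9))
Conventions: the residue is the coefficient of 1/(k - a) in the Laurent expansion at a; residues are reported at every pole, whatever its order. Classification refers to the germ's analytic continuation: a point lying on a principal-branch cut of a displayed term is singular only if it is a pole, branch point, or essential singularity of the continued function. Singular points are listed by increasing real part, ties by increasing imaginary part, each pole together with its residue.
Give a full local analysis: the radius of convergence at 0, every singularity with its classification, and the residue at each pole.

Radius of convergence at 0: (1/3)*sqrt(5).
At -1: a pole of order 2; residue -357615/276848.
At (1/5) - ((2/15)*sqrt(29))*i: a pole of order 1; residue (357615/553696) + ((681345/8028592)*sqrt(29))*i.
At (1/5) + ((2/15)*sqrt(29))*i: a pole of order 1; residue (357615/553696) - ((681345/8028592)*sqrt(29))*i.


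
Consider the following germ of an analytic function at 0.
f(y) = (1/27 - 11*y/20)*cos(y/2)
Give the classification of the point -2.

There is no denominator, hence no pole anywhere.
The factor cos(y/2) is entire.
So the germ continues analytically to -2.

The point is a regular point.


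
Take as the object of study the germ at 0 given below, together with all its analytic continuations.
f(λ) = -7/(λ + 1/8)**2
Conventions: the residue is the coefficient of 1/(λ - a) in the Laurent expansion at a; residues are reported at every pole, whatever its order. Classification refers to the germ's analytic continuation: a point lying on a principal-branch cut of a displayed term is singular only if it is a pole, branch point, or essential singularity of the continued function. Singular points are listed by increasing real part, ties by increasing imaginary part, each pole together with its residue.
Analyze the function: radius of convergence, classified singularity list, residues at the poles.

Denominator factor (λ + 1/8)^2: pole of order 2 at -1/8, modulus 1/8.
The radius of convergence is the smallest modulus among the singular points: 1/8.
At the order-2 pole -1/8 set g(λ) = (λ - (-1/8))^2*f(λ) = -7.
Order-2 pole: residue = g'(a); g'(-1/8) = 0, so the residue is 0.

Radius of convergence at 0: 1/8.
At -1/8: a pole of order 2; residue 0.


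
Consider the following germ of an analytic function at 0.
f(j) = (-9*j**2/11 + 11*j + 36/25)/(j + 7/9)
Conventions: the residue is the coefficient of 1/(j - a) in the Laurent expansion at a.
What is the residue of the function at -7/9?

The residue is -18836/2475.

At the order-1 pole -7/9 set g(j) = (j - (-7/9))*f(j) = -9*j**2/11 + 11*j + 36/25.
Simple pole: residue = g(a) at a = -7/9, which is -18836/2475.


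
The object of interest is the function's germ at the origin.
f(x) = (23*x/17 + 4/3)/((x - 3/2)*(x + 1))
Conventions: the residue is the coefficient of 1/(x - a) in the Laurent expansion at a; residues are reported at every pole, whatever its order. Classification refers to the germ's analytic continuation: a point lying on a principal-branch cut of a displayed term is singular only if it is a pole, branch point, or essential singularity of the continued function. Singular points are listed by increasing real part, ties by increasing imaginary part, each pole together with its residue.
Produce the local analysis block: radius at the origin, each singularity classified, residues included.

Radius of convergence at 0: 1.
At -1: a pole of order 1; residue 2/255.
At 3/2: a pole of order 1; residue 343/255.

Denominator factor (x - 3/2): pole of order 1 at 3/2, modulus 3/2.
Denominator factor (x + 1): pole of order 1 at -1, modulus 1.
The radius of convergence is the smallest modulus among the singular points: 1.
At the order-1 pole -1 set g(x) = (x - (-1))*f(x) = (23*x/17 + 4/3)/(x - 3/2).
Simple pole: residue = g(a) at a = -1, which is 2/255.
At the order-1 pole 3/2 set g(x) = (x - (3/2))*f(x) = (23*x/17 + 4/3)/(x + 1).
Simple pole: residue = g(a) at a = 3/2, which is 343/255.
List the singular points by increasing real part (a conjugate pair: the negative imaginary part first).


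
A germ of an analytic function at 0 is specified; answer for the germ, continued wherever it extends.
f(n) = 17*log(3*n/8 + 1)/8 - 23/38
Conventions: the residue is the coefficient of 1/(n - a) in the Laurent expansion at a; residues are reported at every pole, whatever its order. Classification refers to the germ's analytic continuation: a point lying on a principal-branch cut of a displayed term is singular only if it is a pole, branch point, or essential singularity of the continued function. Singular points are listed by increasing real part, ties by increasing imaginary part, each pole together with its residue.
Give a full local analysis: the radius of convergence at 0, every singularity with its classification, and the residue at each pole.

Radius of convergence at 0: 8/3.
At -8/3: a logarithmic branch point.

Branch term (17/8)*log(1 - n/(-8/3)): its argument vanishes at n = -8/3, a logarithmic branch point, modulus 8/3.
The radius of convergence is the smallest modulus among the singular points: 8/3.


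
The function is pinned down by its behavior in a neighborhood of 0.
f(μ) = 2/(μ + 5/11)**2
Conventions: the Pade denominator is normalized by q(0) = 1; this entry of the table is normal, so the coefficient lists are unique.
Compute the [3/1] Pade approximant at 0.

The Pade approximant has numerator coefficients [242/25, -3993/250, 14641/625, -161051/6250]; denominator coefficients [1, 11/4].

Taylor coefficients needed (expand at 0): a_0 = 242/25, a_1 = -5324/125, a_2 = 87846/625, a_3 = -1288408/3125, a_4 = 3543122/3125.
Write the denominator as Q(μ) = 1 + q1*μ. Requiring Q*f - P = O(μ^5) with deg P <= 3 kills the coefficients of μ^4..μ^4 in Q*f:
  μ^4: a_4 + q1*a_3 = 0, i.e. 3543122/3125 + (-1288408/3125)*q1 = 0.
Solving this linear system: q1 = 11/4.
The numerator is Q*f truncated at degree 3: P0 = a_0 = 242/25; P1 = a_1 + q1*a_0 = -3993/250; P2 = a_2 + q1*a_1 = 14641/625; P3 = a_3 + q1*a_2 = -161051/6250.


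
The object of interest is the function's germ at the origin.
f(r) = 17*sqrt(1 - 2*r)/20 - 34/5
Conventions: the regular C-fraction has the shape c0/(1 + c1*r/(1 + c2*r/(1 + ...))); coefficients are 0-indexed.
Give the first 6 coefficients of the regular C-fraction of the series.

Taylor coefficients (expand at 0): a_0 = -119/20, a_1 = -17/20, a_2 = -17/40, a_3 = -17/40, a_4 = -17/32, a_5 = -119/160.
c0 = a_0 = -119/20. Peel one level at a time: if S = 1 + c*r/S' with S'(0) = 1, then c is the r-coefficient of S and S' = c*r/(S - 1).
S_1 = c0/f = 1 + (-1/7)*r + (-5/98)*r^2 + ...; c1 = -1/7.
S_2 = c1*r/(S_1 - 1) = 1 + (-5/14)*r + (-1/4)*r^2 + ...; c2 = -5/14.
S_3 = c2*r/(S_2 - 1) = 1 + (-7/10)*r + (-21/100)*r^2 + ...; c3 = -7/10.
S_4 = c3*r/(S_3 - 1) = 1 + (-3/10)*r + (-1/4)*r^2 + ...; c4 = -3/10.
S_5 = c4*r/(S_4 - 1) = 1 + (-5/6)*r + ...; c5 = -5/6.

The regular C-fraction coefficients are [-119/20, -1/7, -5/14, -7/10, -3/10, -5/6].


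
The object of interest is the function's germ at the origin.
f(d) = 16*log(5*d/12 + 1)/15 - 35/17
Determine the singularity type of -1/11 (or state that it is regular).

There is no denominator, hence no pole anywhere.
Branch term log(1 - d/(-12/5)): argument at -1/11 is 127/132, nonzero, so -1/11 is not its branch point (a point on a principal cut is still regular for the continued germ).
So the germ continues analytically to -1/11.

The point is a regular point.


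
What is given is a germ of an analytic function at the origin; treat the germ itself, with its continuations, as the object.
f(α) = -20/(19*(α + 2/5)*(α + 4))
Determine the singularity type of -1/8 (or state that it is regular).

The point is a regular point.

Denominator factors: α + 4 = 31/8 at α = -1/8; α + 2/5 = 11/40 at α = -1/8 — none vanishes.
So the germ continues analytically to -1/8.


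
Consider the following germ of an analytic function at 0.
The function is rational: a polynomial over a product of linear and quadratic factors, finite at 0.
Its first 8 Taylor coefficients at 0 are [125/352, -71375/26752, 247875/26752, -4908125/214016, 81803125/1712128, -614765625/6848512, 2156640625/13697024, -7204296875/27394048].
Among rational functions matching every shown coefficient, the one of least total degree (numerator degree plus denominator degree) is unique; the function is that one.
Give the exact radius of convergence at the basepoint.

The radius of convergence is 4/5.

No rational of total degree below 5 reproduces all 8 coefficients; solving the [2/3] Pade equations on them gives f(y) = (9*y**2/19 - 13*y/19 + 2/11)/(y + 4/5)**3, whose expansion matches every shown term.
Denominator factor (y + 4/5)^3: pole of order 3 at -4/5, modulus 4/5.
The radius of convergence is the smallest modulus among the singular points: 4/5.
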